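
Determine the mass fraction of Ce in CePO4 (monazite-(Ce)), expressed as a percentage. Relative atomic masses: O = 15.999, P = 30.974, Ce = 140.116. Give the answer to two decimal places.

M(CePO4) = 235.086 g/mol.
Ce contributes 1 × 140.116 = 140.116 g per mole.
140.116/235.086 = 0.5960 → 59.60%.

59.60 mass %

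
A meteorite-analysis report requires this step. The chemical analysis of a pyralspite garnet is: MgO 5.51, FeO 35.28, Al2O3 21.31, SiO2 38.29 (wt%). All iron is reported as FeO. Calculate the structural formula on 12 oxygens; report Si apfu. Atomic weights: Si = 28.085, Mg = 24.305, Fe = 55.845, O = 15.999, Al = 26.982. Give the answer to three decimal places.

MgO: 5.51/40.304 = 0.13671 mol → 0.13671 mol Mg, 0.13671 mol O.
FeO: 35.28/71.844 = 0.49106 mol → 0.49106 mol Fe, 0.49106 mol O.
Al2O3: 21.31/101.961 = 0.20900 mol → 0.41800 mol Al, 0.62700 mol O.
SiO2: 38.29/60.083 = 0.63729 mol → 0.63729 mol Si, 1.27458 mol O.
Total oxygen = 2.52935 mol. Normalization factor = 12/2.52935 = 4.74430.
Si per 12 O = 0.63729 × 4.74430 = 3.023.

3.023 Si apfu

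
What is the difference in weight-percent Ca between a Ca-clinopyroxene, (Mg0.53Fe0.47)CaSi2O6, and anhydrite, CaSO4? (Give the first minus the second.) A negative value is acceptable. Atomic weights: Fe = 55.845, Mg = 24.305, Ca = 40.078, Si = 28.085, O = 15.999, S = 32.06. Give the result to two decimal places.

-12.12 percentage points

Ca in (Mg0.53Fe0.47)CaSi2O6: molar mass 231.371 g/mol; 1×40.078 = 40.078 g → 17.32 wt%.
Ca in CaSO4: molar mass 136.134 g/mol; 1×40.078 = 40.078 g → 29.44 wt%.
Difference = 17.32 − 29.44 = -12.12 percentage points.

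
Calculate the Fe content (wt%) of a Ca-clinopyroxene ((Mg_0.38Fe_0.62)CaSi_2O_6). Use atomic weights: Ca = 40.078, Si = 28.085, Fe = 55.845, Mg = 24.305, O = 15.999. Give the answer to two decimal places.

14.66 wt%

Molar mass of (Mg_0.38Fe_0.62)CaSi_2O_6: 0.38*24.305 + 0.62*55.845 + 1*40.078 + 2*28.085 + 6*15.999 = 236.102 g/mol.
Mass of Fe per formula unit: 0.62 × 55.845 = 34.624 g.
Weight fraction Fe = 34.624 / 236.102 = 0.1466.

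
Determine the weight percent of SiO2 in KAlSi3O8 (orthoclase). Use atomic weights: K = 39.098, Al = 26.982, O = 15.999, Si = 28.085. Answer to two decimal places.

Molar mass of KAlSi3O8 = 1·39.098 + 1·26.982 + 3·28.085 + 8·15.999 = 278.327 g/mol.
Each formula unit contains 3 Si, equivalent to 3/1 = 3.0000 mol SiO2.
M(SiO2) = 1×28.085 + 2×15.999 = 60.083 g/mol.
Mass of SiO2 per formula unit = 3.0000 × 60.083 = 180.249 g.
SiO2 wt% = 180.249 / 278.327 × 100 = 64.76%.

64.76 wt%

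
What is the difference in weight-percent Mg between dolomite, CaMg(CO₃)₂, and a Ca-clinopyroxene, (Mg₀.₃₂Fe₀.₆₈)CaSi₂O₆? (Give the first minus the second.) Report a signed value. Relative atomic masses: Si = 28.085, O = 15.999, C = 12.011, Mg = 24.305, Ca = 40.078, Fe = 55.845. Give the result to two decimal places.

9.91 percentage points

Mg in CaMg(CO₃)₂: molar mass 184.399 g/mol; 1×24.305 = 24.305 g → 13.18 wt%.
Mg in (Mg₀.₃₂Fe₀.₆₈)CaSi₂O₆: molar mass 237.994 g/mol; 0.32×24.305 = 7.778 g → 3.27 wt%.
Difference = 13.18 − 3.27 = 9.91 percentage points.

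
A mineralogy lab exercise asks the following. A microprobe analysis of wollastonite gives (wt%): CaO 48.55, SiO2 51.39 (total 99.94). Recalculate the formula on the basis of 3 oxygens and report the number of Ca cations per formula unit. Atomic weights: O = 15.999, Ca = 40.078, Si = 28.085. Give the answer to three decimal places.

1.008 Ca apfu

48.55 wt% CaO ÷ 56.077 g/mol = 0.86577 mol, giving 0.86577 Ca and 0.86577 O.
51.39 wt% SiO2 ÷ 60.083 g/mol = 0.85532 mol, giving 0.85532 Si and 1.71064 O.
Oxygen sums to 2.57641; scaling by 3/2.57641 = 1.16441 puts the formula on 3 O.
Ca: 0.86577 × 1.16441 = 1.008 atoms per formula unit.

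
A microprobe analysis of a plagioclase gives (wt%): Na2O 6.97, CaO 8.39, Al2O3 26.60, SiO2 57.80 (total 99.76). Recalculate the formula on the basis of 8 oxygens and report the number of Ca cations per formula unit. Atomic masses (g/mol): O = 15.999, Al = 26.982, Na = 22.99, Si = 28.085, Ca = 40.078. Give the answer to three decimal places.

0.403 Ca apfu

Na2O: 6.97/61.979 = 0.11246 mol → 0.22492 mol Na, 0.11246 mol O.
CaO: 8.39/56.077 = 0.14962 mol → 0.14962 mol Ca, 0.14962 mol O.
Al2O3: 26.60/101.961 = 0.26088 mol → 0.52176 mol Al, 0.78264 mol O.
SiO2: 57.80/60.083 = 0.96200 mol → 0.96200 mol Si, 1.92400 mol O.
Total oxygen = 2.96872 mol. Normalization factor = 8/2.96872 = 2.69476.
Ca per 8 O = 0.14962 × 2.69476 = 0.403.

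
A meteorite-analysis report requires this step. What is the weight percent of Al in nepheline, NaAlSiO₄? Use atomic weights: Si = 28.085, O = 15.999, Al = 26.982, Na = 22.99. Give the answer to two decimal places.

18.99 mass %

Formula mass = 1·22.99 + 1·26.982 + 1·28.085 + 4·15.999 = 142.053 g/mol, of which 26.982 g is Al.
So Al makes up 26.982/142.053 = 0.1899 of the mass, i.e. 18.99%.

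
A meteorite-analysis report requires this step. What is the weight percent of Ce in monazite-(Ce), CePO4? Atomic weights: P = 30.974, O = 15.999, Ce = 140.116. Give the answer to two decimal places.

59.60 wt%

M(CePO4) = 235.086 g/mol.
Ce contributes 1 × 140.116 = 140.116 g per mole.
140.116/235.086 = 0.5960 → 59.60%.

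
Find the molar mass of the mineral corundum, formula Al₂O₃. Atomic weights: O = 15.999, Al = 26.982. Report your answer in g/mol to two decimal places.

101.96 g/mol

M = 2×26.982 + 3×15.999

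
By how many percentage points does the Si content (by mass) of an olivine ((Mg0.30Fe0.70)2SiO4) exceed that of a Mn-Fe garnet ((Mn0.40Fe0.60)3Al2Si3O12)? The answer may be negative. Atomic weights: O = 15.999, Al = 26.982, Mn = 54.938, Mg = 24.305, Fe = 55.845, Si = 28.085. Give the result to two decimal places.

-1.77 percentage points

M((Mg0.30Fe0.70)2SiO4) = 184.847 g/mol, so wt% Si = 28.085/184.847 × 100 = 15.19%.
M((Mn0.40Fe0.60)3Al2Si3O12) = 496.654 g/mol, so wt% Si = 84.255/496.654 × 100 = 16.96%.
15.19 − 16.96 = -1.77 pp.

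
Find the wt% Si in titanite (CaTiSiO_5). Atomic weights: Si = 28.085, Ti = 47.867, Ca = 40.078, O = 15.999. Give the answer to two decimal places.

14.33 wt%

Formula mass = 1×40.078 + 1×47.867 + 1×28.085 + 5×15.999 = 196.025 g/mol, of which 28.085 g is Si.
So Si makes up 28.085/196.025 = 0.1433 of the mass, i.e. 14.33%.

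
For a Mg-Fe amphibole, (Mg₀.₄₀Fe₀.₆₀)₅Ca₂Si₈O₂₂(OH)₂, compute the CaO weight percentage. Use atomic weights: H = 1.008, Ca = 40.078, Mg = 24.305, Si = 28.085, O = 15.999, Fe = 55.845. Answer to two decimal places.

M((Mg₀.₄₀Fe₀.₆₀)₅Ca₂Si₈O₂₂(OH)₂) = 906.973 g/mol; M(CaO) = 56.077 g/mol.
Moles CaO per formula unit = 2 Ca ÷ 1 = 2.0000.
CaO fraction = (2.0000 × 56.077) / 906.973 = 112.154/906.973 = 0.1237.

12.37 wt%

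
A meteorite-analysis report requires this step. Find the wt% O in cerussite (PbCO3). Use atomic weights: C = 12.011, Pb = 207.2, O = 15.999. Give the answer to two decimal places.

17.96 mass %

M(PbCO3) = 267.208 g/mol.
O contributes 3 × 15.999 = 47.997 g per mole.
47.997/267.208 = 0.1796 → 17.96%.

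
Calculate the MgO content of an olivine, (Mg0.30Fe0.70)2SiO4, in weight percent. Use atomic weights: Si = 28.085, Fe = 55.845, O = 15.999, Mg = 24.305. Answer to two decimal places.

13.08 wt%

Formula mass = 184.847 g/mol.
0.60 Mg → 0.6000 mol MgO per formula unit; M(MgO) = 40.304, so MgO mass = 24.182 g.
24.182/184.847 × 100 = 13.08 wt%.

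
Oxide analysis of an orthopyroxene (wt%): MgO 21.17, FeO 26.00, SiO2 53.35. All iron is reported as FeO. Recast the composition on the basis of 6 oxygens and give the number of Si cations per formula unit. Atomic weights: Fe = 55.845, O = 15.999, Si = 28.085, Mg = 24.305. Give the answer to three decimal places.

MgO (M=40.304): mol = 0.52526; Mg = 0.52526, O = 0.52526.
FeO (M=71.844): mol = 0.36190; Fe = 0.36190, O = 0.36190.
SiO2 (M=60.083): mol = 0.88794; Si = 0.88794, O = 1.77588.
ΣO = 2.66304; factor = 6/ΣO = 2.25306.
Si apfu = 0.88794 × 2.25306 = 2.001.

2.001 Si apfu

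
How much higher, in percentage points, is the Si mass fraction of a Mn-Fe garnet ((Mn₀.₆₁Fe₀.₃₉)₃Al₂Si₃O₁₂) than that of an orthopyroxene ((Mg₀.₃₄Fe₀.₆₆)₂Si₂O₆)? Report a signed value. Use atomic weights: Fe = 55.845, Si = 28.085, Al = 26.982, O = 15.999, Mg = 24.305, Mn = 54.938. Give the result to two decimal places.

-6.19 percentage points

M((Mn₀.₆₁Fe₀.₃₉)₃Al₂Si₃O₁₂) = 496.082 g/mol, so wt% Si = 84.255/496.082 × 100 = 16.98%.
M((Mg₀.₃₄Fe₀.₆₆)₂Si₂O₆) = 242.407 g/mol, so wt% Si = 56.170/242.407 × 100 = 23.17%.
16.98 − 23.17 = -6.19 pp.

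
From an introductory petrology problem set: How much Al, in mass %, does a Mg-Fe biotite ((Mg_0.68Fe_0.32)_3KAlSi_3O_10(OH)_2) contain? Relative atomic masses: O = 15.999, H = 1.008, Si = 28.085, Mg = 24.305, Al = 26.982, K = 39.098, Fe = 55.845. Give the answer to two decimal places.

6.03 mass %

M((Mg_0.68Fe_0.32)_3KAlSi_3O_10(OH)_2) = 447.532 g/mol.
Al contributes 1 × 26.982 = 26.982 g per mole.
26.982/447.532 = 0.0603 → 6.03%.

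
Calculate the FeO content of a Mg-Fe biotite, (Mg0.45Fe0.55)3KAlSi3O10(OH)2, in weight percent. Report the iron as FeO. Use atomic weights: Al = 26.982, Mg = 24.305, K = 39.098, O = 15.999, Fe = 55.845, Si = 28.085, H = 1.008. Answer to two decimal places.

25.26 wt%

M((Mg0.45Fe0.55)3KAlSi3O10(OH)2) = 469.295 g/mol; M(FeO) = 71.844 g/mol.
Moles FeO per formula unit = 1.65 Fe ÷ 1 = 1.6500.
FeO fraction = (1.6500 × 71.844) / 469.295 = 118.543/469.295 = 0.2526.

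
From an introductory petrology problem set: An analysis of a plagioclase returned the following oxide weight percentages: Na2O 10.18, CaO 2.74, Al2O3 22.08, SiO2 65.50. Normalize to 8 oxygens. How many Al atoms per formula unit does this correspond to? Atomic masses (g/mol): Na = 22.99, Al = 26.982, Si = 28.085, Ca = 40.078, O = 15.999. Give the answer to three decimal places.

10.18 wt% Na2O ÷ 61.979 g/mol = 0.16425 mol, giving 0.32850 Na and 0.16425 O.
2.74 wt% CaO ÷ 56.077 g/mol = 0.04886 mol, giving 0.04886 Ca and 0.04886 O.
22.08 wt% Al2O3 ÷ 101.961 g/mol = 0.21655 mol, giving 0.43310 Al and 0.64965 O.
65.50 wt% SiO2 ÷ 60.083 g/mol = 1.09016 mol, giving 1.09016 Si and 2.18032 O.
Oxygen sums to 3.04308; scaling by 8/3.04308 = 2.62892 puts the formula on 8 O.
Al: 0.43310 × 2.62892 = 1.139 atoms per formula unit.

1.139 Al apfu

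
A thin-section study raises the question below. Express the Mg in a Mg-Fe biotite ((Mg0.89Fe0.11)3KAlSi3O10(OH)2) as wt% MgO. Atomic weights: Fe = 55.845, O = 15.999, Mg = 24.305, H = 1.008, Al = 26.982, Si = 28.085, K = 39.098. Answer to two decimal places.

Formula mass = 427.662 g/mol.
2.67 Mg → 2.6700 mol MgO per formula unit; M(MgO) = 40.304, so MgO mass = 107.612 g.
107.612/427.662 × 100 = 25.16 wt%.

25.16 wt%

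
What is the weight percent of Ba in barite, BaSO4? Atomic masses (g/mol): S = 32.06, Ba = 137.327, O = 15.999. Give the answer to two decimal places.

M(BaSO4) = 233.383 g/mol.
Ba contributes 1 × 137.327 = 137.327 g per mole.
137.327/233.383 = 0.5884 → 58.84%.

58.84 weight percent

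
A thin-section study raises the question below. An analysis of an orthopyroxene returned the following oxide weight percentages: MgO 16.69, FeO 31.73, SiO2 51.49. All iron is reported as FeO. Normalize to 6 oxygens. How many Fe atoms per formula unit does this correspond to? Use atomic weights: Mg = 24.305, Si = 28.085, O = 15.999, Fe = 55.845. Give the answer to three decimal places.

1.031 Fe apfu

MgO: 16.69/40.304 = 0.41410 mol → 0.41410 mol Mg, 0.41410 mol O.
FeO: 31.73/71.844 = 0.44165 mol → 0.44165 mol Fe, 0.44165 mol O.
SiO2: 51.49/60.083 = 0.85698 mol → 0.85698 mol Si, 1.71396 mol O.
Total oxygen = 2.56971 mol. Normalization factor = 6/2.56971 = 2.33489.
Fe per 6 O = 0.44165 × 2.33489 = 1.031.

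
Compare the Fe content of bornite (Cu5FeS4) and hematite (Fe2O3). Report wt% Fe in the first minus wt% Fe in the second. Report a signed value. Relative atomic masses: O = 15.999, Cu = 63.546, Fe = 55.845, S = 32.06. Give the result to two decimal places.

-58.81 percentage points

First mineral: 55.845 g Fe in 501.815 g formula = 11.13 wt% Fe.
Second mineral: 111.690 g Fe in 159.687 g formula = 69.94 wt% Fe.
11.13% − 69.94% gives a difference of -58.81 percentage points.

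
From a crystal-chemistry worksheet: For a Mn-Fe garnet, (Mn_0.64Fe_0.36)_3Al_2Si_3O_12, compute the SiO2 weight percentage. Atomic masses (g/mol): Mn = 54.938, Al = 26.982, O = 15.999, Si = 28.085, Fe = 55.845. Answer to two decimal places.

M((Mn_0.64Fe_0.36)_3Al_2Si_3O_12) = 496.001 g/mol; M(SiO2) = 60.083 g/mol.
Moles SiO2 per formula unit = 3 Si ÷ 1 = 3.0000.
SiO2 fraction = (3.0000 × 60.083) / 496.001 = 180.249/496.001 = 0.3634.

36.34 wt%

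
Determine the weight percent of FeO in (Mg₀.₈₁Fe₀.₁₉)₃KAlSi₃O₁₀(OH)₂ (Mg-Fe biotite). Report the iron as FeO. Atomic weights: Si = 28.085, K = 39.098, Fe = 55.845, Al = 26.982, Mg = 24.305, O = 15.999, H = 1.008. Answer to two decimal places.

Molar mass of (Mg₀.₈₁Fe₀.₁₉)₃KAlSi₃O₁₀(OH)₂ = 2.43×24.305 + 0.57×55.845 + 1×39.098 + 1×26.982 + 3×28.085 + 12×15.999 + 2×1.008 = 435.232 g/mol.
Each formula unit contains 0.57 Fe, equivalent to 0.57/1 = 0.5700 mol FeO.
M(FeO) = 1×55.845 + 1×15.999 = 71.844 g/mol.
Mass of FeO per formula unit = 0.5700 × 71.844 = 40.951 g.
FeO wt% = 40.951 / 435.232 × 100 = 9.41%.

9.41 wt%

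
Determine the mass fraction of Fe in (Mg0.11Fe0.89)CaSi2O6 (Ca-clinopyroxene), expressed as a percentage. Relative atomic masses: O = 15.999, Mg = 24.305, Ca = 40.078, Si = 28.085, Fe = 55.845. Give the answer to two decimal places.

M((Mg0.11Fe0.89)CaSi2O6) = 244.618 g/mol.
Fe contributes 0.89 × 55.845 = 49.702 g per mole.
49.702/244.618 = 0.2032 → 20.32%.

20.32 mass %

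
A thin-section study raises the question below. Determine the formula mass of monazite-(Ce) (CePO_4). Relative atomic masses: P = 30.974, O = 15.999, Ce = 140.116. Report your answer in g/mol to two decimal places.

235.09 g/mol

M = 1*140.116 + 1*30.974 + 4*15.999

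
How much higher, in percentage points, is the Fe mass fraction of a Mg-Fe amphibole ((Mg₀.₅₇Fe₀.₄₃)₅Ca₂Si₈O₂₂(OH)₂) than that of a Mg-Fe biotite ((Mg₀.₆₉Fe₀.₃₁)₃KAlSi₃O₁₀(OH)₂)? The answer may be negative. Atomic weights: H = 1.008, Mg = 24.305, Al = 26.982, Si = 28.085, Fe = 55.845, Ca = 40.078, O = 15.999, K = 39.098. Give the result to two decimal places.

2.01 percentage points

Fe in (Mg₀.₅₇Fe₀.₄₃)₅Ca₂Si₈O₂₂(OH)₂: molar mass 880.164 g/mol; 2.15×55.845 = 120.067 g → 13.64 wt%.
Fe in (Mg₀.₆₉Fe₀.₃₁)₃KAlSi₃O₁₀(OH)₂: molar mass 446.586 g/mol; 0.93×55.845 = 51.936 g → 11.63 wt%.
Difference = 13.64 − 11.63 = 2.01 percentage points.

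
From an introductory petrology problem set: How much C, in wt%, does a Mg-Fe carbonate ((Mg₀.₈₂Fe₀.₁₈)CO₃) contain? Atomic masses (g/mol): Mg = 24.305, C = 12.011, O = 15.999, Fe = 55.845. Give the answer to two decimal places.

13.35 wt%

Formula mass = 0.82×24.305 + 0.18×55.845 + 1×12.011 + 3×15.999 = 89.990 g/mol, of which 12.011 g is C.
So C makes up 12.011/89.990 = 0.1335 of the mass, i.e. 13.35%.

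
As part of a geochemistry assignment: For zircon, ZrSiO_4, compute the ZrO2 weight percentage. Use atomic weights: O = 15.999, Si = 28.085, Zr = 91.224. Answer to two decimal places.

67.22 wt%

Molar mass of ZrSiO_4 = 1×91.224 + 1×28.085 + 4×15.999 = 183.305 g/mol.
Each formula unit contains 1 Zr, equivalent to 1/1 = 1.0000 mol ZrO2.
M(ZrO2) = 1×91.224 + 2×15.999 = 123.222 g/mol.
Mass of ZrO2 per formula unit = 1.0000 × 123.222 = 123.222 g.
ZrO2 wt% = 123.222 / 183.305 × 100 = 67.22%.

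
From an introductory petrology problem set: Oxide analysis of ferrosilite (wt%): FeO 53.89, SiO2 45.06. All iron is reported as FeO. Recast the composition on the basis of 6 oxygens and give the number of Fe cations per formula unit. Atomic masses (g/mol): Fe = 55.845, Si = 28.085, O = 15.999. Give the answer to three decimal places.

2.000 Fe apfu

53.89 wt% FeO ÷ 71.844 g/mol = 0.75010 mol, giving 0.75010 Fe and 0.75010 O.
45.06 wt% SiO2 ÷ 60.083 g/mol = 0.74996 mol, giving 0.74996 Si and 1.49992 O.
Oxygen sums to 2.25002; scaling by 6/2.25002 = 2.66664 puts the formula on 6 O.
Fe: 0.75010 × 2.66664 = 2.000 atoms per formula unit.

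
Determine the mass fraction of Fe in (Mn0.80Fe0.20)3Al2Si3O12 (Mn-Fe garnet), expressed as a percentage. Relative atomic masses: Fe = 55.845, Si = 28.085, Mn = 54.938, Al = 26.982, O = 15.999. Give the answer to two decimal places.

6.76 wt%

Molar mass of (Mn0.80Fe0.20)3Al2Si3O12: 2.40*54.938 + 0.60*55.845 + 2*26.982 + 3*28.085 + 12*15.999 = 495.565 g/mol.
Mass of Fe per formula unit: 0.60 × 55.845 = 33.507 g.
Weight fraction Fe = 33.507 / 495.565 = 0.0676.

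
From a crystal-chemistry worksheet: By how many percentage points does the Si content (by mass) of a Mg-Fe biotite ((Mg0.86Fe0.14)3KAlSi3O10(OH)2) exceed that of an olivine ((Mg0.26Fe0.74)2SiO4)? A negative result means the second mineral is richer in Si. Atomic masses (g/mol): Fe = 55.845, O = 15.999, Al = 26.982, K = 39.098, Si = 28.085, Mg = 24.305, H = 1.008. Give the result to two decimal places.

First mineral: 84.255 g Si in 430.501 g formula = 19.57 wt% Si.
Second mineral: 28.085 g Si in 187.370 g formula = 14.99 wt% Si.
19.57% − 14.99% gives a difference of 4.58 percentage points.

4.58 percentage points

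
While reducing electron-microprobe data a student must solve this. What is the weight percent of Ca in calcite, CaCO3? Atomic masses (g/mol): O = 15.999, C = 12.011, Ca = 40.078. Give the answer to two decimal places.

Formula mass = 1·40.078 + 1·12.011 + 3·15.999 = 100.086 g/mol, of which 40.078 g is Ca.
So Ca makes up 40.078/100.086 = 0.4004 of the mass, i.e. 40.04%.

40.04 weight percent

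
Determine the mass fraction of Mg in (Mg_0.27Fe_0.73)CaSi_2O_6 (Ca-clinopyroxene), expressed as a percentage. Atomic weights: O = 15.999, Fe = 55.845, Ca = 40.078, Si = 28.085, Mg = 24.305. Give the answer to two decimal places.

2.74 weight percent

M((Mg_0.27Fe_0.73)CaSi_2O_6) = 239.571 g/mol.
Mg contributes 0.27 × 24.305 = 6.562 g per mole.
6.562/239.571 = 0.0274 → 2.74%.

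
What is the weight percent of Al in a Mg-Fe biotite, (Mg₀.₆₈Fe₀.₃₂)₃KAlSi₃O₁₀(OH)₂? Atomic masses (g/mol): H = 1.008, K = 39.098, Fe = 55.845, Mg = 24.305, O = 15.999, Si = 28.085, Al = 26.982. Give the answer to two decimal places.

Molar mass of (Mg₀.₆₈Fe₀.₃₂)₃KAlSi₃O₁₀(OH)₂: 2.04·24.305 + 0.96·55.845 + 1·39.098 + 1·26.982 + 3·28.085 + 12·15.999 + 2·1.008 = 447.532 g/mol.
Mass of Al per formula unit: 1 × 26.982 = 26.982 g.
Weight fraction Al = 26.982 / 447.532 = 0.0603.

6.03 mass %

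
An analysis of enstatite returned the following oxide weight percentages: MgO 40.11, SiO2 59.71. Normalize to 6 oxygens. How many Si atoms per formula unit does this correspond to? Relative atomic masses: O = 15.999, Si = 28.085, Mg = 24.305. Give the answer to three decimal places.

1.999 Si apfu

40.11 wt% MgO ÷ 40.304 g/mol = 0.99519 mol, giving 0.99519 Mg and 0.99519 O.
59.71 wt% SiO2 ÷ 60.083 g/mol = 0.99379 mol, giving 0.99379 Si and 1.98758 O.
Oxygen sums to 2.98277; scaling by 6/2.98277 = 2.01155 puts the formula on 6 O.
Si: 0.99379 × 2.01155 = 1.999 atoms per formula unit.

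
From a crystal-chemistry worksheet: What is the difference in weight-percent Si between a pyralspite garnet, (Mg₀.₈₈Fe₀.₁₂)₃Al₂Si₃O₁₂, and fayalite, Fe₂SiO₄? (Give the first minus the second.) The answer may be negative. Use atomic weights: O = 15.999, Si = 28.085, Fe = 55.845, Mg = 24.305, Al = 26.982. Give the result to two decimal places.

6.55 percentage points

M((Mg₀.₈₈Fe₀.₁₂)₃Al₂Si₃O₁₂) = 414.476 g/mol, so wt% Si = 84.255/414.476 × 100 = 20.33%.
M(Fe₂SiO₄) = 203.771 g/mol, so wt% Si = 28.085/203.771 × 100 = 13.78%.
20.33 − 13.78 = 6.55 pp.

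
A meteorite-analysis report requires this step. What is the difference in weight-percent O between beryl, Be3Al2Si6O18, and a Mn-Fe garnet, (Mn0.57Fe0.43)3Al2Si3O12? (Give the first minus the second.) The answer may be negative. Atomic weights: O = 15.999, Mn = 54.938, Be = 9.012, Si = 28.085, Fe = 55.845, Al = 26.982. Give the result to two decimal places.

First mineral: 287.982 g O in 537.492 g formula = 53.58 wt% O.
Second mineral: 191.988 g O in 496.191 g formula = 38.69 wt% O.
53.58% − 38.69% gives a difference of 14.89 percentage points.

14.89 percentage points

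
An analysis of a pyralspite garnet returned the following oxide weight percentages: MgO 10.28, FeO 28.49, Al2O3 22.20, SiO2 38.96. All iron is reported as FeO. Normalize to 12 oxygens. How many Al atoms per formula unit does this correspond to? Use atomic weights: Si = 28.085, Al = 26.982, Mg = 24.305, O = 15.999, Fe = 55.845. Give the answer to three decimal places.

2.009 Al apfu

MgO (M=40.304): mol = 0.25506; Mg = 0.25506, O = 0.25506.
FeO (M=71.844): mol = 0.39655; Fe = 0.39655, O = 0.39655.
Al2O3 (M=101.961): mol = 0.21773; Al = 0.43546, O = 0.65319.
SiO2 (M=60.083): mol = 0.64844; Si = 0.64844, O = 1.29688.
ΣO = 2.60168; factor = 12/ΣO = 4.61240.
Al apfu = 0.43546 × 4.61240 = 2.009.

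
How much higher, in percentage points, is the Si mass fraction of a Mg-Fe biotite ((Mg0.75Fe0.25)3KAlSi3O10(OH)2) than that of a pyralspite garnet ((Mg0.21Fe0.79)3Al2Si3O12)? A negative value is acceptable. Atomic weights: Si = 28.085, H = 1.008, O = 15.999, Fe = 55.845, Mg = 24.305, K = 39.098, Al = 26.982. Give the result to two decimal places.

First mineral: 84.255 g Si in 440.909 g formula = 19.11 wt% Si.
Second mineral: 84.255 g Si in 477.872 g formula = 17.63 wt% Si.
19.11% − 17.63% gives a difference of 1.48 percentage points.

1.48 percentage points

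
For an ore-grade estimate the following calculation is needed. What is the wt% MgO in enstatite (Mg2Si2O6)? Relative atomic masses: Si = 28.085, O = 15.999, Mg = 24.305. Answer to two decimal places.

Formula mass = 200.774 g/mol.
2 Mg → 2.0000 mol MgO per formula unit; M(MgO) = 40.304, so MgO mass = 80.608 g.
80.608/200.774 × 100 = 40.15 wt%.

40.15 wt%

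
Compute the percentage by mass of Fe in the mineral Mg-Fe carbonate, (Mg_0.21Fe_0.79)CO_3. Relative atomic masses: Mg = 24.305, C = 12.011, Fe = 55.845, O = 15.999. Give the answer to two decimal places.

Molar mass of (Mg_0.21Fe_0.79)CO_3: 0.21*24.305 + 0.79*55.845 + 1*12.011 + 3*15.999 = 109.230 g/mol.
Mass of Fe per formula unit: 0.79 × 55.845 = 44.118 g.
Weight fraction Fe = 44.118 / 109.230 = 0.4039.

40.39 wt%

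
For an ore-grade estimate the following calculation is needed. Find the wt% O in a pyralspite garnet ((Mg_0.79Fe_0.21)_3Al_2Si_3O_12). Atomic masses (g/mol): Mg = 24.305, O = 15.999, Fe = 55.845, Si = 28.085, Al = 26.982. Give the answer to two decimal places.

M((Mg_0.79Fe_0.21)_3Al_2Si_3O_12) = 422.992 g/mol.
O contributes 12 × 15.999 = 191.988 g per mole.
191.988/422.992 = 0.4539 → 45.39%.

45.39 mass %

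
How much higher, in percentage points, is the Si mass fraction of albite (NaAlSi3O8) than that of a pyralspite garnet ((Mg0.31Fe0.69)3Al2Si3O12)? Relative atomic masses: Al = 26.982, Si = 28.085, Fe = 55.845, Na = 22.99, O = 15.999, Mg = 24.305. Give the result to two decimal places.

M(NaAlSi3O8) = 262.219 g/mol, so wt% Si = 84.255/262.219 × 100 = 32.13%.
M((Mg0.31Fe0.69)3Al2Si3O12) = 468.410 g/mol, so wt% Si = 84.255/468.410 × 100 = 17.99%.
32.13 − 17.99 = 14.14 pp.

14.14 percentage points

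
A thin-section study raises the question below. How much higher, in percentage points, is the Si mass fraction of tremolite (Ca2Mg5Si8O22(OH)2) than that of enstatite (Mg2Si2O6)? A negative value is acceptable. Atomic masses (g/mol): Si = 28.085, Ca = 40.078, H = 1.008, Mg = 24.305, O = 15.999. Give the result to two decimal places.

-0.32 percentage points

First mineral: 224.680 g Si in 812.353 g formula = 27.66 wt% Si.
Second mineral: 56.170 g Si in 200.774 g formula = 27.98 wt% Si.
27.66% − 27.98% gives a difference of -0.32 percentage points.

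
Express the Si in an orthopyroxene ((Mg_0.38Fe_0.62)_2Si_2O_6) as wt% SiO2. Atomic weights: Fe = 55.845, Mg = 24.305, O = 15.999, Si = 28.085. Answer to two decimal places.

50.09 wt%

M((Mg_0.38Fe_0.62)_2Si_2O_6) = 239.884 g/mol; M(SiO2) = 60.083 g/mol.
Moles SiO2 per formula unit = 2 Si ÷ 1 = 2.0000.
SiO2 fraction = (2.0000 × 60.083) / 239.884 = 120.166/239.884 = 0.5009.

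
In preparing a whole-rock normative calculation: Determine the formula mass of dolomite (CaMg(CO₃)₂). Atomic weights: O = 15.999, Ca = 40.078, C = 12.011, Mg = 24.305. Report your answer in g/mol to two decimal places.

184.40 g/mol

M = 1*40.078 + 1*24.305 + 2*12.011 + 6*15.999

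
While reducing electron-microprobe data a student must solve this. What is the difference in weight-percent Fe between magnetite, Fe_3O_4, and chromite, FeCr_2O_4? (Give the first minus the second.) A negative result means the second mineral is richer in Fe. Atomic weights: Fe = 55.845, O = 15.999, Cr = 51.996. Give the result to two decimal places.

M(Fe_3O_4) = 231.531 g/mol, so wt% Fe = 167.535/231.531 × 100 = 72.36%.
M(FeCr_2O_4) = 223.833 g/mol, so wt% Fe = 55.845/223.833 × 100 = 24.95%.
72.36 − 24.95 = 47.41 pp.

47.41 percentage points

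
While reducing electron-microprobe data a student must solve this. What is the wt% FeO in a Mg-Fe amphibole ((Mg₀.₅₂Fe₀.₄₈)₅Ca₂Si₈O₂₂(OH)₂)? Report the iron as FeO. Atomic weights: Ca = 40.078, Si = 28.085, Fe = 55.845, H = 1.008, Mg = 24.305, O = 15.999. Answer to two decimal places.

19.42 wt%

Formula mass = 888.049 g/mol.
2.40 Fe → 2.4000 mol FeO per formula unit; M(FeO) = 71.844, so FeO mass = 172.426 g.
172.426/888.049 × 100 = 19.42 wt%.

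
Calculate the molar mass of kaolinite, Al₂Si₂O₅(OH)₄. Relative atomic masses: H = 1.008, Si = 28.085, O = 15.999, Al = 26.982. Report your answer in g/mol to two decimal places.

258.16 g/mol

The formula mass is the sum 2×26.982 + 2×28.085 + 9×15.999 + 4×1.008.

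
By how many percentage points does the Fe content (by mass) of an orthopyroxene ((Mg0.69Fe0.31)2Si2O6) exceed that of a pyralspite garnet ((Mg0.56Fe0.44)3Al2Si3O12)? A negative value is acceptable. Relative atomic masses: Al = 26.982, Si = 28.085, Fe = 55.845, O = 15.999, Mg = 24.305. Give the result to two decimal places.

Fe in (Mg0.69Fe0.31)2Si2O6: molar mass 220.329 g/mol; 0.62×55.845 = 34.624 g → 15.71 wt%.
Fe in (Mg0.56Fe0.44)3Al2Si3O12: molar mass 444.755 g/mol; 1.32×55.845 = 73.715 g → 16.57 wt%.
Difference = 15.71 − 16.57 = -0.86 percentage points.

-0.86 percentage points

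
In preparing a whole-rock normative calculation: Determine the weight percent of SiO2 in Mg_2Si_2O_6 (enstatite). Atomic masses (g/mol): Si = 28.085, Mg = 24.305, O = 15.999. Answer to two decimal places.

59.85 wt%

M(Mg_2Si_2O_6) = 200.774 g/mol; M(SiO2) = 60.083 g/mol.
Moles SiO2 per formula unit = 2 Si ÷ 1 = 2.0000.
SiO2 fraction = (2.0000 × 60.083) / 200.774 = 120.166/200.774 = 0.5985.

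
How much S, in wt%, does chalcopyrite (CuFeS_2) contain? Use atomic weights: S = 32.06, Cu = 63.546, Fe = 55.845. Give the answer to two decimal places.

M(CuFeS_2) = 183.511 g/mol.
S contributes 2 × 32.06 = 64.120 g per mole.
64.120/183.511 = 0.3494 → 34.94%.

34.94 wt%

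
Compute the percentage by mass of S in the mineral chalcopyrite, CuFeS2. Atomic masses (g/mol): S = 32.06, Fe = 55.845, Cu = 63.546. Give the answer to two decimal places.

34.94 mass %

M(CuFeS2) = 183.511 g/mol.
S contributes 2 × 32.06 = 64.120 g per mole.
64.120/183.511 = 0.3494 → 34.94%.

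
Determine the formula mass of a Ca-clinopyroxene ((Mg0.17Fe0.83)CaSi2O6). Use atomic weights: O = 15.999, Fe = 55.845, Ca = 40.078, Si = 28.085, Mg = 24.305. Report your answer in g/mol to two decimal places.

The formula mass is the sum 0.17(24.305) + 0.83(55.845) + 1(40.078) + 2(28.085) + 6(15.999).

242.73 g/mol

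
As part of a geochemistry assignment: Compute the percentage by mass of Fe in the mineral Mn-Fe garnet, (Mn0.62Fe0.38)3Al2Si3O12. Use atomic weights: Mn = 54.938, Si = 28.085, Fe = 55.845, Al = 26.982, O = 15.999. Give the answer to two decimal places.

12.83 wt%

M((Mn0.62Fe0.38)3Al2Si3O12) = 496.055 g/mol.
Fe contributes 1.14 × 55.845 = 63.663 g per mole.
63.663/496.055 = 0.1283 → 12.83%.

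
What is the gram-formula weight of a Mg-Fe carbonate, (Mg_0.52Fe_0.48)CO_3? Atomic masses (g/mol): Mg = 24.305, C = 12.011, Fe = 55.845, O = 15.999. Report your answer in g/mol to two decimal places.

Mg: 0.52 × 24.305 = 12.6386
Fe: 0.48 × 55.845 = 26.8056
C: 1 × 12.011 = 12.0110
O: 3 × 15.999 = 47.9970
Summing the contributions gives the formula mass.

99.45 g/mol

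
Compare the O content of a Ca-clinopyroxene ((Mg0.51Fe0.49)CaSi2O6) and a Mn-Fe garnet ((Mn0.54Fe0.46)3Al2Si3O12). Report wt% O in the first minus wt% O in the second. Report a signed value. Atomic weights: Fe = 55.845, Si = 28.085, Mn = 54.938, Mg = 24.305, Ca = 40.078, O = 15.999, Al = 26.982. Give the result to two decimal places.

2.69 percentage points

First mineral: 95.994 g O in 232.002 g formula = 41.38 wt% O.
Second mineral: 191.988 g O in 496.273 g formula = 38.69 wt% O.
41.38% − 38.69% gives a difference of 2.69 percentage points.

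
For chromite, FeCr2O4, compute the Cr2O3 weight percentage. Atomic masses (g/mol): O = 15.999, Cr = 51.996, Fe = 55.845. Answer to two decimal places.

67.90 wt%

M(FeCr2O4) = 223.833 g/mol; M(Cr2O3) = 151.989 g/mol.
Moles Cr2O3 per formula unit = 2 Cr ÷ 2 = 1.0000.
Cr2O3 fraction = (1.0000 × 151.989) / 223.833 = 151.989/223.833 = 0.6790.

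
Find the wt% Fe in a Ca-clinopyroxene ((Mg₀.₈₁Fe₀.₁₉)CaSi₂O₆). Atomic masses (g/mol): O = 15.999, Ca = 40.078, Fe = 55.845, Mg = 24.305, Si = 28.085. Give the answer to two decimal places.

Formula mass = 0.81·24.305 + 0.19·55.845 + 1·40.078 + 2·28.085 + 6·15.999 = 222.540 g/mol, of which 10.611 g is Fe.
So Fe makes up 10.611/222.540 = 0.0477 of the mass, i.e. 4.77%.

4.77 wt%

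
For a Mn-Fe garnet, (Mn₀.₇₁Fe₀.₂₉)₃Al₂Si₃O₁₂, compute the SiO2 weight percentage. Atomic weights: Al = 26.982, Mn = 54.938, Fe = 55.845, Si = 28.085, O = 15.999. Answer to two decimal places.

Molar mass of (Mn₀.₇₁Fe₀.₂₉)₃Al₂Si₃O₁₂ = 2.13×54.938 + 0.87×55.845 + 2×26.982 + 3×28.085 + 12×15.999 = 495.810 g/mol.
Each formula unit contains 3 Si, equivalent to 3/1 = 3.0000 mol SiO2.
M(SiO2) = 1×28.085 + 2×15.999 = 60.083 g/mol.
Mass of SiO2 per formula unit = 3.0000 × 60.083 = 180.249 g.
SiO2 wt% = 180.249 / 495.810 × 100 = 36.35%.

36.35 wt%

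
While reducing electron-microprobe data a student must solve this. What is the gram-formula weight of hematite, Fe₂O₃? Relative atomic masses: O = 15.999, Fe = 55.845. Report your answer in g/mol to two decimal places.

159.69 g/mol

Fe: 2 × 55.845 = 111.6900
O: 3 × 15.999 = 47.9970
Summing the contributions gives the formula mass.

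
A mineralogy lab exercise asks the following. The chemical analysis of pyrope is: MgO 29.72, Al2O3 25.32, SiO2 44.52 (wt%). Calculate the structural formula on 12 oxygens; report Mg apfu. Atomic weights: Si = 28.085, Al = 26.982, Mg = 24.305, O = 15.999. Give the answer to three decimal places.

29.72 wt% MgO ÷ 40.304 g/mol = 0.73740 mol, giving 0.73740 Mg and 0.73740 O.
25.32 wt% Al2O3 ÷ 101.961 g/mol = 0.24833 mol, giving 0.49666 Al and 0.74499 O.
44.52 wt% SiO2 ÷ 60.083 g/mol = 0.74097 mol, giving 0.74097 Si and 1.48194 O.
Oxygen sums to 2.96433; scaling by 12/2.96433 = 4.04813 puts the formula on 12 O.
Mg: 0.73740 × 4.04813 = 2.985 atoms per formula unit.

2.985 Mg apfu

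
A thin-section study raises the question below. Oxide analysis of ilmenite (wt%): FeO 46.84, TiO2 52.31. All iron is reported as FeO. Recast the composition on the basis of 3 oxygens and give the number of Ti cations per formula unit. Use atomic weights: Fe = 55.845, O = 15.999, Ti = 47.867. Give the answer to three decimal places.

FeO: 46.84/71.844 = 0.65197 mol → 0.65197 mol Fe, 0.65197 mol O.
TiO2: 52.31/79.865 = 0.65498 mol → 0.65498 mol Ti, 1.30996 mol O.
Total oxygen = 1.96193 mol. Normalization factor = 3/1.96193 = 1.52911.
Ti per 3 O = 0.65498 × 1.52911 = 1.002.

1.002 Ti apfu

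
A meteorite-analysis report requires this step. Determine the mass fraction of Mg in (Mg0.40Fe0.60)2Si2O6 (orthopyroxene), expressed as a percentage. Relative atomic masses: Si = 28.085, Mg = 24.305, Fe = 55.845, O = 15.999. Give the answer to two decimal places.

Molar mass of (Mg0.40Fe0.60)2Si2O6: 0.80×24.305 + 1.20×55.845 + 2×28.085 + 6×15.999 = 238.622 g/mol.
Mass of Mg per formula unit: 0.80 × 24.305 = 19.444 g.
Weight fraction Mg = 19.444 / 238.622 = 0.0815.

8.15 weight percent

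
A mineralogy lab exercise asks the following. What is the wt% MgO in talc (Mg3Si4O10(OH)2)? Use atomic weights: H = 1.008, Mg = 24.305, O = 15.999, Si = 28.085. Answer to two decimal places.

31.88 wt%

Formula mass = 379.259 g/mol.
3 Mg → 3.0000 mol MgO per formula unit; M(MgO) = 40.304, so MgO mass = 120.912 g.
120.912/379.259 × 100 = 31.88 wt%.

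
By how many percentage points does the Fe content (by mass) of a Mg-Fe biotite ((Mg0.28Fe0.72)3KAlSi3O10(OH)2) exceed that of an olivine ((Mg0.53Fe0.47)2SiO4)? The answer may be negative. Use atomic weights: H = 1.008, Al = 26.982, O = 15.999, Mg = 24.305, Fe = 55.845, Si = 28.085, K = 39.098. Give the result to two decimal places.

-5.97 percentage points

First mineral: 120.625 g Fe in 485.380 g formula = 24.85 wt% Fe.
Second mineral: 52.494 g Fe in 170.339 g formula = 30.82 wt% Fe.
24.85% − 30.82% gives a difference of -5.97 percentage points.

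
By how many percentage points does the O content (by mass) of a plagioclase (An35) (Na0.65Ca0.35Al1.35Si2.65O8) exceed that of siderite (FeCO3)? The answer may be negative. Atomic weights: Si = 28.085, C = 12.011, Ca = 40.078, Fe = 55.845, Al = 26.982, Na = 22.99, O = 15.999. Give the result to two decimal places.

6.36 percentage points

M(Na0.65Ca0.35Al1.35Si2.65O8) = 267.814 g/mol, so wt% O = 127.992/267.814 × 100 = 47.79%.
M(FeCO3) = 115.853 g/mol, so wt% O = 47.997/115.853 × 100 = 41.43%.
47.79 − 41.43 = 6.36 pp.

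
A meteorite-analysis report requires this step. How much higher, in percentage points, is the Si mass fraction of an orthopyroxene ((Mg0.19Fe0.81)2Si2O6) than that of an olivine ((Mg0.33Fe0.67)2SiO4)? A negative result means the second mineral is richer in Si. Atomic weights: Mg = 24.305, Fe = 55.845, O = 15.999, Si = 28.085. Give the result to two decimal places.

6.95 percentage points

Si in (Mg0.19Fe0.81)2Si2O6: molar mass 251.869 g/mol; 2×28.085 = 56.170 g → 22.30 wt%.
Si in (Mg0.33Fe0.67)2SiO4: molar mass 182.955 g/mol; 1×28.085 = 28.085 g → 15.35 wt%.
Difference = 22.30 − 15.35 = 6.95 percentage points.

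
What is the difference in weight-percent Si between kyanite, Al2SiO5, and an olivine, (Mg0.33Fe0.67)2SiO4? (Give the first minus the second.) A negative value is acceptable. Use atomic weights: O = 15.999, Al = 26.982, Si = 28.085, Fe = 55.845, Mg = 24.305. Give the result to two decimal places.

1.98 percentage points

M(Al2SiO5) = 162.044 g/mol, so wt% Si = 28.085/162.044 × 100 = 17.33%.
M((Mg0.33Fe0.67)2SiO4) = 182.955 g/mol, so wt% Si = 28.085/182.955 × 100 = 15.35%.
17.33 − 15.35 = 1.98 pp.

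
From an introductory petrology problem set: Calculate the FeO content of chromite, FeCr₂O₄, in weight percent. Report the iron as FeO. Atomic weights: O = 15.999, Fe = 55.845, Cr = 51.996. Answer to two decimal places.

32.10 wt%

M(FeCr₂O₄) = 223.833 g/mol; M(FeO) = 71.844 g/mol.
Moles FeO per formula unit = 1 Fe ÷ 1 = 1.0000.
FeO fraction = (1.0000 × 71.844) / 223.833 = 71.844/223.833 = 0.3210.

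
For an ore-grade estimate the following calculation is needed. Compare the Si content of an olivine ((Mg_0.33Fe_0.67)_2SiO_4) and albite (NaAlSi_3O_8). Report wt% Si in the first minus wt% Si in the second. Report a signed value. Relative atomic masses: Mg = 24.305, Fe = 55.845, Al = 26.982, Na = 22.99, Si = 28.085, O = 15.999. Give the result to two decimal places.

M((Mg_0.33Fe_0.67)_2SiO_4) = 182.955 g/mol, so wt% Si = 28.085/182.955 × 100 = 15.35%.
M(NaAlSi_3O_8) = 262.219 g/mol, so wt% Si = 84.255/262.219 × 100 = 32.13%.
15.35 − 32.13 = -16.78 pp.

-16.78 percentage points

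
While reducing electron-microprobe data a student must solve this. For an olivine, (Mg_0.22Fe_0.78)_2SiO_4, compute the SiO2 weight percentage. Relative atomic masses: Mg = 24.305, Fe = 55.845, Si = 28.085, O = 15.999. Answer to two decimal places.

31.64 wt%

M((Mg_0.22Fe_0.78)_2SiO_4) = 189.893 g/mol; M(SiO2) = 60.083 g/mol.
Moles SiO2 per formula unit = 1 Si ÷ 1 = 1.0000.
SiO2 fraction = (1.0000 × 60.083) / 189.893 = 60.083/189.893 = 0.3164.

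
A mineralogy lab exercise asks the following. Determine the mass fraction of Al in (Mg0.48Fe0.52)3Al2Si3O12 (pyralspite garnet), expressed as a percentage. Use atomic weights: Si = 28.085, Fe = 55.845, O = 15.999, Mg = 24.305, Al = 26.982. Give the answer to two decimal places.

Formula mass = 1.44·24.305 + 1.56·55.845 + 2·26.982 + 3·28.085 + 12·15.999 = 452.324 g/mol, of which 53.964 g is Al.
So Al makes up 53.964/452.324 = 0.1193 of the mass, i.e. 11.93%.

11.93 weight percent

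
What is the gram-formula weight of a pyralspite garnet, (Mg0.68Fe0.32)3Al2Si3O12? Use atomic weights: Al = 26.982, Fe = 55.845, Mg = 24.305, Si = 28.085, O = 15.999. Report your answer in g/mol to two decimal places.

433.40 g/mol

Mg: 2.04 × 24.305 = 49.5822
Fe: 0.96 × 55.845 = 53.6112
Al: 2 × 26.982 = 53.9640
Si: 3 × 28.085 = 84.2550
O: 12 × 15.999 = 191.9880
Summing the contributions gives the formula mass.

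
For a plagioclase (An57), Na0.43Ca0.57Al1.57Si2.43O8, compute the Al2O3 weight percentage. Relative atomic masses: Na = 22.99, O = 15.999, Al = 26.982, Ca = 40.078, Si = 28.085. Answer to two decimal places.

M(Na0.43Ca0.57Al1.57Si2.43O8) = 271.330 g/mol; M(Al2O3) = 101.961 g/mol.
Moles Al2O3 per formula unit = 1.57 Al ÷ 2 = 0.7850.
Al2O3 fraction = (0.7850 × 101.961) / 271.330 = 80.039/271.330 = 0.2950.

29.50 wt%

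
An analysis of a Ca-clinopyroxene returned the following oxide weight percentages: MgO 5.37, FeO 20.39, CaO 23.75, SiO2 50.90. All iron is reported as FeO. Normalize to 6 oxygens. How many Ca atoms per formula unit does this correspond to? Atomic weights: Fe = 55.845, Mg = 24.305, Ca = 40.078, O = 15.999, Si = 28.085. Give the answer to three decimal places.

1.002 Ca apfu

MgO: 5.37/40.304 = 0.13324 mol → 0.13324 mol Mg, 0.13324 mol O.
FeO: 20.39/71.844 = 0.28381 mol → 0.28381 mol Fe, 0.28381 mol O.
CaO: 23.75/56.077 = 0.42352 mol → 0.42352 mol Ca, 0.42352 mol O.
SiO2: 50.90/60.083 = 0.84716 mol → 0.84716 mol Si, 1.69432 mol O.
Total oxygen = 2.53489 mol. Normalization factor = 6/2.53489 = 2.36697.
Ca per 6 O = 0.42352 × 2.36697 = 1.002.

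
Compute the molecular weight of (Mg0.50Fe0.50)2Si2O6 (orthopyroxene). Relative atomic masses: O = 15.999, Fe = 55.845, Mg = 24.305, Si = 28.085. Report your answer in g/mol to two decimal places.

232.31 g/mol

The formula mass is the sum 1×24.305 + 1×55.845 + 2×28.085 + 6×15.999.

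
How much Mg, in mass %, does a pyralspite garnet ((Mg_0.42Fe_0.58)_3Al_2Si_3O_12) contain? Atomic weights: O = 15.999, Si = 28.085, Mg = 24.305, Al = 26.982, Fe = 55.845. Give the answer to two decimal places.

M((Mg_0.42Fe_0.58)_3Al_2Si_3O_12) = 458.002 g/mol.
Mg contributes 1.26 × 24.305 = 30.624 g per mole.
30.624/458.002 = 0.0669 → 6.69%.

6.69 mass %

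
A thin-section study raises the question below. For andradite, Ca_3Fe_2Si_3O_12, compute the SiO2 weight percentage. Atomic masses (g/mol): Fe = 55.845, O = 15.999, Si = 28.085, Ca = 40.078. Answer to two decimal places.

M(Ca_3Fe_2Si_3O_12) = 508.167 g/mol; M(SiO2) = 60.083 g/mol.
Moles SiO2 per formula unit = 3 Si ÷ 1 = 3.0000.
SiO2 fraction = (3.0000 × 60.083) / 508.167 = 180.249/508.167 = 0.3547.

35.47 wt%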